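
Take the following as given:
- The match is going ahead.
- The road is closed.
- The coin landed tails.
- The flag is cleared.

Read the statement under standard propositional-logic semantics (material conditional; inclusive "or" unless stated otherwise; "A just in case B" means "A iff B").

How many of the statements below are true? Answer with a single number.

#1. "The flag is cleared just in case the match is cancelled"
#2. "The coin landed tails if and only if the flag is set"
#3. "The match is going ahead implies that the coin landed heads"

Let S = "the flag is set" (F), K = "the match is cancelled" (F), G = "the coin landed heads" (F).

#1: Parsed as ¬S ↔ K

¬S = ¬F = T
¬S ↔ K = T ↔ F = F
Thus #1 is false.

#2: In symbols: ¬G ↔ S

¬G = ¬F = T
¬G ↔ S = T ↔ F = F
Hence #2 is false.

#3: In symbols: ¬K → G

¬K = ¬F = T
¬K → G = T → F = F
Hence #3 is false.

Count: 0.

0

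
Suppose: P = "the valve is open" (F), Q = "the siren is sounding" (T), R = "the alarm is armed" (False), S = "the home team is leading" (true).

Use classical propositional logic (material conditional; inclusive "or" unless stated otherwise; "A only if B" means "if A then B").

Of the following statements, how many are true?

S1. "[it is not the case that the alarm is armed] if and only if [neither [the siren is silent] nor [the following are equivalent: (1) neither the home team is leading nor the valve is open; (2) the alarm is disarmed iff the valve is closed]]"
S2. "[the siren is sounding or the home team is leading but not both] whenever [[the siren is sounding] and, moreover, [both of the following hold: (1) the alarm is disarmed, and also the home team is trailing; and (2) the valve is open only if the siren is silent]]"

2

S1: This is ~R <-> (~Q nor ((S nor P) <-> (~R <-> ~P))).

~R = ~F = T
~Q = ~T = F
S nor P = T nor F = F
~R = ~F = T
~P = ~F = T
~R <-> ~P = T <-> T = T
(S nor P) <-> (~R <-> ~P) = F <-> T = F
~Q nor ((S nor P) <-> (~R <-> ~P)) = F nor F = T
~R <-> (~Q nor ((S nor P) <-> (~R <-> ~P))) = T <-> T = T
Hence S1 is true.

S2: Formalization: (Q & ((~R & ~S) & (P -> ~Q))) -> (Q xor S)

~R = ~F = T
~S = ~T = F
~R & ~S = T & F = F
~Q = ~T = F
P -> ~Q = F -> F = T
(~R & ~S) & (P -> ~Q) = F & T = F
Q & ((~R & ~S) & (P -> ~Q)) = T & F = F
Q xor S = T xor T = F
(Q & ((~R & ~S) & (P -> ~Q))) -> (Q xor S) = F -> F = T
So S2 is true.

Count: 2.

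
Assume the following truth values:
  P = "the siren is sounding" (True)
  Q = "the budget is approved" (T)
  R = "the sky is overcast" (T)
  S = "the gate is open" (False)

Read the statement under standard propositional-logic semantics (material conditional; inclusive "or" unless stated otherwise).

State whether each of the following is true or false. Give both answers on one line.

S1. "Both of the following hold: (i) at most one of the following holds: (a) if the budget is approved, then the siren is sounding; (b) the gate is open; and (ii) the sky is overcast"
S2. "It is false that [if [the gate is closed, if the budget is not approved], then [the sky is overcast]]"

S1 True, S2 False

S1: Parsed as ((Q -> P) nand S) & R

Q -> P = T -> T = T
(Q -> P) nand S = T nand F = T
((Q -> P) nand S) & R = T & T = T
So S1 is true.

S2: Parsed as ~((~Q -> ~S) -> R)

~Q = ~T = F
~S = ~F = T
~Q -> ~S = F -> T = T
(~Q -> ~S) -> R = T -> T = T
~((~Q -> ~S) -> R) = ~T = F
So S2 is false.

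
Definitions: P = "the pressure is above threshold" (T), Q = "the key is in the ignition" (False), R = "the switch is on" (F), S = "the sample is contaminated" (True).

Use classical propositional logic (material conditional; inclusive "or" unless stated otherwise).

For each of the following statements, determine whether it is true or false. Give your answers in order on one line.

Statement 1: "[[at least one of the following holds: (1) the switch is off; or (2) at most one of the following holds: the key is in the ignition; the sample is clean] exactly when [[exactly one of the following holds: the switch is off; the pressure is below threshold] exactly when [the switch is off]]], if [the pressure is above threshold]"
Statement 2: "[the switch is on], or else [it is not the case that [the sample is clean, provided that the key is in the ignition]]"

Statement 1: Formalization: P -> ((~R | (Q nand ~S)) <-> ((~R xor ~P) <-> ~R))

~R = ~F = T
~S = ~T = F
Q nand ~S = F nand F = T
~R | (Q nand ~S) = T | T = T
~R = ~F = T
~P = ~T = F
~R xor ~P = T xor F = T
~R = ~F = T
(~R xor ~P) <-> ~R = T <-> T = T
(~R | (Q nand ~S)) <-> ((~R xor ~P) <-> ~R) = T <-> T = T
P -> ((~R | (Q nand ~S)) <-> ((~R xor ~P) <-> ~R)) = T -> T = T
Thus Statement 1 is true.

Statement 2: Parsed as R | ~(Q -> ~S)

~S = ~T = F
Q -> ~S = F -> F = T
~(Q -> ~S) = ~T = F
R | ~(Q -> ~S) = F | F = F
Hence Statement 2 is false.

Statement 1 True / Statement 2 False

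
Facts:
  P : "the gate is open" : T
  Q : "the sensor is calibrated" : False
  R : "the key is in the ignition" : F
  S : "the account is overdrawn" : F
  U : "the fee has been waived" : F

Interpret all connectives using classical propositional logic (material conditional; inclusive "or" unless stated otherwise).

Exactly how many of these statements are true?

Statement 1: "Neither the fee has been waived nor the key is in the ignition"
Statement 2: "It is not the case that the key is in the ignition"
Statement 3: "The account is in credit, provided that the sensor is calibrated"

Statement 1: Parsed as U nor R

U nor R = F nor F = T
So Statement 1 is true.

Statement 2: This is ~R.

~R = ~F = T
Hence Statement 2 is true.

Statement 3: This is Q -> ~S.

~S = ~F = T
Q -> ~S = F -> T = T
Thus Statement 3 is true.

3 of the 3 statements are true (Statement 1, Statement 2, Statement 3).

3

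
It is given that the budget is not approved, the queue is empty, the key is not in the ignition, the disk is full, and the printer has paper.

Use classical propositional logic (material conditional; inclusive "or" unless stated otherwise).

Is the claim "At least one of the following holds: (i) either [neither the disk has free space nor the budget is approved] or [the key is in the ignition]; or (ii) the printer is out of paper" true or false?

Let S = "the disk is full" (T), P = "the budget is approved" (F), R = "the key is in the ignition" (F), U = "the printer has paper" (T).
Formalization: ((¬S ↓ P) ∨ R) ∨ ¬U

¬S = ¬T = F
¬S ↓ P = F ↓ F = T
(¬S ↓ P) ∨ R = T ∨ F = T
¬U = ¬T = F
((¬S ↓ P) ∨ R) ∨ ¬U = T ∨ F = T

True.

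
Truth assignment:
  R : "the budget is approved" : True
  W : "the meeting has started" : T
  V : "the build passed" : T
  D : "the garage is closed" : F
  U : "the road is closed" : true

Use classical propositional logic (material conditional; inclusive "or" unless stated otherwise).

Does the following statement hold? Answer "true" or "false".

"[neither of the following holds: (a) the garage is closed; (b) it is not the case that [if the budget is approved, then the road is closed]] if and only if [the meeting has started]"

Formalization: (D nor ~(R -> U)) <-> W

R -> U = T -> T = T
~(R -> U) = ~T = F
D nor ~(R -> U) = F nor F = T
(D nor ~(R -> U)) <-> W = T <-> T = T

True.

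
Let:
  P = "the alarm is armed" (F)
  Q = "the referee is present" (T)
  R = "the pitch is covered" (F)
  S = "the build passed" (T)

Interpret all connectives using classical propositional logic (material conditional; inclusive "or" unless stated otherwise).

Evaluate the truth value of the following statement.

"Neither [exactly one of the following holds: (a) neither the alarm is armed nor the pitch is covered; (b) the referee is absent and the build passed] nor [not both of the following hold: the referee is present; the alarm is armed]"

False

Values: P=F, R=F, Q=T, S=T.
Formalization: ((P nor R) xor (~Q & S)) nor (Q nand P)

P nor R = F nor F = T
~Q = ~T = F
~Q & S = F & T = F
(P nor R) xor (~Q & S) = T xor F = T
Q nand P = T nand F = T
((P nor R) xor (~Q & S)) nor (Q nand P) = T nor T = F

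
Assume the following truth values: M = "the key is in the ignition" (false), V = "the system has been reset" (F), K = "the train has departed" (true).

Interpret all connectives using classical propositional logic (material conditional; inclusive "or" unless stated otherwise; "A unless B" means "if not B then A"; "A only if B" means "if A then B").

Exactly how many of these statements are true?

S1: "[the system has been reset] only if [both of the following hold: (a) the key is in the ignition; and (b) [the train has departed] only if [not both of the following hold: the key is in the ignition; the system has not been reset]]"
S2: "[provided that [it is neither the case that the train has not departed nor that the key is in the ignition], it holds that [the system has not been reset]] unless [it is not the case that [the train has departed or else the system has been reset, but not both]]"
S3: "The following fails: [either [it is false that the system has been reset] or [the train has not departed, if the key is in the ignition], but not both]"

3

S1: Formalization: V -> (M & (K -> (M nand ~V)))

~V = ~F = T
M nand ~V = F nand T = T
K -> (M nand ~V) = T -> T = T
M & (K -> (M nand ~V)) = F & T = F
V -> (M & (K -> (M nand ~V))) = F -> F = T
So S1 is true.

S2: Parsed as ((~K nor M) -> ~V) | ~(K xor V)

~K = ~T = F
~K nor M = F nor F = T
~V = ~F = T
(~K nor M) -> ~V = T -> T = T
K xor V = T xor F = T
~(K xor V) = ~T = F
((~K nor M) -> ~V) | ~(K xor V) = T | F = T
So S2 is true.

S3: This is ~(~V xor (M -> ~K)).

~V = ~F = T
~K = ~T = F
M -> ~K = F -> F = T
~V xor (M -> ~K) = T xor T = F
~(~V xor (M -> ~K)) = ~F = T
Thus S3 is true.

3 of the 3 statements are true (S1, S2, S3).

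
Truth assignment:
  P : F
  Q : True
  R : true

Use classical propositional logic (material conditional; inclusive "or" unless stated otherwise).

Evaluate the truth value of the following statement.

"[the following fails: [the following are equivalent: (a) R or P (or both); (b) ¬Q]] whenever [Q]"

Parsed as Q -> not ((R or P) iff not Q)

R or P = True or False = True
not Q = not True = False
(R or P) iff not Q = True iff False = False
not ((R or P) iff not Q) = not False = True
Q -> not ((R or P) iff not Q) = True -> True = True

True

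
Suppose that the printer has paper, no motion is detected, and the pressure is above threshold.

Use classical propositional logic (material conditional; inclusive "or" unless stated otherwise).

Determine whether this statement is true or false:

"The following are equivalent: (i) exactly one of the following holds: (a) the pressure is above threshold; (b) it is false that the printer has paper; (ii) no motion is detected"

Let R = "the pressure is above threshold" (T), P = "the printer has paper" (T), Q = "motion is detected" (F).
Parsed as (R ⊕ ¬P) ↔ ¬Q

¬P = ¬T = F
R ⊕ ¬P = T ⊕ F = T
¬Q = ¬F = T
(R ⊕ ¬P) ↔ ¬Q = T ↔ T = T

The statement is true.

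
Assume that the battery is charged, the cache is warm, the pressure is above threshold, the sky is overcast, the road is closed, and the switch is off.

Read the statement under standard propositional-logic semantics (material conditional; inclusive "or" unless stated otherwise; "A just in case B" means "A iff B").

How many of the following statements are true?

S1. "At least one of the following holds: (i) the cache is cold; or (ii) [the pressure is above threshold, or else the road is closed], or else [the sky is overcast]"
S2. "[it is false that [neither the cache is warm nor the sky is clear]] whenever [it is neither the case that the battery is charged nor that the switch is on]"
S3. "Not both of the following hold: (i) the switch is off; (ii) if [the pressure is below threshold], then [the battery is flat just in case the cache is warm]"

2

Let H = "the cache is warm" (T), M = "the pressure is above threshold" (T), Q = "the road is closed" (T), L = "the sky is overcast" (T), N = "the battery is charged" (T), K = "the switch is on" (F).

S1: This is ~H | ((M | Q) | L).

~H = ~T = F
M | Q = T | T = T
(M | Q) | L = T | T = T
~H | ((M | Q) | L) = F | T = T
So S1 is true.

S2: Formalization: (N nor K) -> ~(H nor ~L)

N nor K = T nor F = F
~L = ~T = F
H nor ~L = T nor F = F
~(H nor ~L) = ~F = T
(N nor K) -> ~(H nor ~L) = F -> T = T
Hence S2 is true.

S3: This is ~K nand (~M -> (~N <-> H)).

~K = ~F = T
~M = ~T = F
~N = ~T = F
~N <-> H = F <-> T = F
~M -> (~N <-> H) = F -> F = T
~K nand (~M -> (~N <-> H)) = T nand T = F
So S3 is false.

Count: 2.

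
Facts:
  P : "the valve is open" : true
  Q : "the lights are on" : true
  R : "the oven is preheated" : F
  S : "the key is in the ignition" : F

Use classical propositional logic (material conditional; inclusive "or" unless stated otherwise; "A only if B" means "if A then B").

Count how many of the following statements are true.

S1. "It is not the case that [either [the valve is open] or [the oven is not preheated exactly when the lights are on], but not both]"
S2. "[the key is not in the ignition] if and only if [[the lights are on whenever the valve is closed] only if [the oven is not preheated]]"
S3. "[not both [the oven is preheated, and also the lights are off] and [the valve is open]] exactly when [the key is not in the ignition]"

S1: This is ~(P xor (~R <-> Q)).

~R = ~F = T
~R <-> Q = T <-> T = T
P xor (~R <-> Q) = T xor T = F
~(P xor (~R <-> Q)) = ~F = T
So S1 is true.

S2: Formalization: ~S <-> ((~P -> Q) -> ~R)

~S = ~F = T
~P = ~T = F
~P -> Q = F -> T = T
~R = ~F = T
(~P -> Q) -> ~R = T -> T = T
~S <-> ((~P -> Q) -> ~R) = T <-> T = T
Thus S2 is true.

S3: Formalization: ((R & ~Q) nand P) <-> ~S

~Q = ~T = F
R & ~Q = F & F = F
(R & ~Q) nand P = F nand T = T
~S = ~F = T
((R & ~Q) nand P) <-> ~S = T <-> T = T
Thus S3 is true.

Count: 3.

3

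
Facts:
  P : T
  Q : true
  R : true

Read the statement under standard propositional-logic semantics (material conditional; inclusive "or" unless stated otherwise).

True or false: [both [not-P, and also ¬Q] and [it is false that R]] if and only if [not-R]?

True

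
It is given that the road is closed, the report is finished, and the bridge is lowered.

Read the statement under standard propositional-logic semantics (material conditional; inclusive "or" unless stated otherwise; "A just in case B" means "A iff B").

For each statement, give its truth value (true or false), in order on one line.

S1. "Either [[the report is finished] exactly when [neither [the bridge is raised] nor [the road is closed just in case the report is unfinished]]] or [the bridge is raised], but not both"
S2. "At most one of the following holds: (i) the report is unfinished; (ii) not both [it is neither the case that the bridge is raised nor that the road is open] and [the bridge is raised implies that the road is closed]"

S1 True / S2 True

Let R = "the report is finished" (True), N = "the bridge is raised" (False), H = "the road is closed" (True).

S1: Formalization: (R iff (N nor (H iff not R))) xor N

not R = not True = False
H iff not R = True iff False = False
N nor (H iff not R) = False nor False = True
R iff (N nor (H iff not R)) = True iff True = True
(R iff (N nor (H iff not R))) xor N = True xor False = True
Hence S1 is true.

S2: In symbols: not R nand ((N nor not H) nand (N -> H))

not R = not True = False
not H = not True = False
N nor not H = False nor False = True
N -> H = False -> True = True
(N nor not H) nand (N -> H) = True nand True = False
not R nand ((N nor not H) nand (N -> H)) = False nand False = True
Hence S2 is true.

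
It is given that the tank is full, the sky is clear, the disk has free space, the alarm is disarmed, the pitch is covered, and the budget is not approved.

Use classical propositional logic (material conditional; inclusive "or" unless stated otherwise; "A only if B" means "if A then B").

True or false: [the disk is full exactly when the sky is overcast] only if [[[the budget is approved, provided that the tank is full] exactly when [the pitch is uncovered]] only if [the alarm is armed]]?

False.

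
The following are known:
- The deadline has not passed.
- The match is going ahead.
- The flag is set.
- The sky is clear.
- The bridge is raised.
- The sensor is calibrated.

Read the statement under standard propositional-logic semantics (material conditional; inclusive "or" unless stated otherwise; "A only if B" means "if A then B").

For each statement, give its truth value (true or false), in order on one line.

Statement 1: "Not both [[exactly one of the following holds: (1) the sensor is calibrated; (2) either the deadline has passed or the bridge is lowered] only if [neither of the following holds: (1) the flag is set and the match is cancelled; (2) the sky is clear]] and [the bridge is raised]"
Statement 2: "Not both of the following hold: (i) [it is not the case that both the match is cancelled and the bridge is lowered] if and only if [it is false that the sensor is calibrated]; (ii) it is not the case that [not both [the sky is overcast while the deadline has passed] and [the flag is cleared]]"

Statement 1 true, Statement 2 true

Let V = "the sensor is calibrated" (True), P = "the deadline has passed" (False), U = "the bridge is raised" (True), R = "the flag is set" (True), Q = "the match is cancelled" (False), S = "the sky is overcast" (False).

Statement 1: In symbols: ((V xor (P or not U)) -> ((R and Q) nor not S)) nand U

not U = not True = False
P or not U = False or False = False
V xor (P or not U) = True xor False = True
R and Q = True and False = False
not S = not False = True
(R and Q) nor not S = False nor True = False
(V xor (P or not U)) -> ((R and Q) nor not S) = True -> False = False
((V xor (P or not U)) -> ((R and Q) nor not S)) nand U = False nand True = True
So Statement 1 is true.

Statement 2: Parsed as ((Q nand not U) iff not V) nand not ((S and P) nand not R)

not U = not True = False
Q nand not U = False nand False = True
not V = not True = False
(Q nand not U) iff not V = True iff False = False
S and P = False and False = False
not R = not True = False
(S and P) nand not R = False nand False = True
not ((S and P) nand not R) = not True = False
((Q nand not U) iff not V) nand not ((S and P) nand not R) = False nand False = True
So Statement 2 is true.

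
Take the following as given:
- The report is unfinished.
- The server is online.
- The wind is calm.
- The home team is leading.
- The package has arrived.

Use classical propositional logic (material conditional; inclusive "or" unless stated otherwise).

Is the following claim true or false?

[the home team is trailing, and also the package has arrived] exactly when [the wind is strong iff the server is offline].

False.

Let M = "the home team is leading" (T), G = "the package has arrived" (T), N = "the wind is strong" (F), H = "the server is online" (T).
This is (~M & G) <-> (N <-> ~H).

~M = ~T = F
~M & G = F & T = F
~H = ~T = F
N <-> ~H = F <-> F = T
(~M & G) <-> (N <-> ~H) = F <-> T = F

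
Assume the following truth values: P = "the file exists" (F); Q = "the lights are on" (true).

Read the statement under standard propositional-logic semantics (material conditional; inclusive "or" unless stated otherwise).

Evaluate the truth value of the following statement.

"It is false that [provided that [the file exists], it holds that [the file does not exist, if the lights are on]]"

False.

Values: P=F, Q=T.
Formalization: ~(P -> (Q -> ~P))

~P = ~F = T
Q -> ~P = T -> T = T
P -> (Q -> ~P) = F -> T = T
~(P -> (Q -> ~P)) = ~T = F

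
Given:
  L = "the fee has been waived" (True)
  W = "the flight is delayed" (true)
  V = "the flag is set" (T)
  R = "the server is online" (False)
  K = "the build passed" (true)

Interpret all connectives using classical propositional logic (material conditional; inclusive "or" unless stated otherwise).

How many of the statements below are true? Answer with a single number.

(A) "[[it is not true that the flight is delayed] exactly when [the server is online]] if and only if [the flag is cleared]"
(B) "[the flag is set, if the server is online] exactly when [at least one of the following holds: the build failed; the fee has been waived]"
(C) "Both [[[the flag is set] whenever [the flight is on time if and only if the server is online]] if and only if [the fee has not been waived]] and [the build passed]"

(A): Formalization: (~W <-> R) <-> ~V

~W = ~T = F
~W <-> R = F <-> F = T
~V = ~T = F
(~W <-> R) <-> ~V = T <-> F = F
Thus (A) is false.

(B): Parsed as (R -> V) <-> (~K | L)

R -> V = F -> T = T
~K = ~T = F
~K | L = F | T = T
(R -> V) <-> (~K | L) = T <-> T = T
Thus (B) is true.

(C): Parsed as (((~W <-> R) -> V) <-> ~L) & K

~W = ~T = F
~W <-> R = F <-> F = T
(~W <-> R) -> V = T -> T = T
~L = ~T = F
((~W <-> R) -> V) <-> ~L = T <-> F = F
(((~W <-> R) -> V) <-> ~L) & K = F & T = F
Thus (C) is false.

1 of the 3 statements is true ((B)).

1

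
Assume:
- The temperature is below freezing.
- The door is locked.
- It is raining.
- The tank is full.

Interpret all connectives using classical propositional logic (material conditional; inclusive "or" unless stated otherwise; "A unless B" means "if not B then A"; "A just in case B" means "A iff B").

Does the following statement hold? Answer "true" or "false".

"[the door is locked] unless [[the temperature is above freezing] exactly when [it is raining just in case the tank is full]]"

Let N = "the door is locked" (True), G = "the temperature is below freezing" (True), W = "it is raining" (True), S = "the tank is full" (True).
This is N or (not G iff (W iff S)).

not G = not True = False
W iff S = True iff True = True
not G iff (W iff S) = False iff True = False
N or (not G iff (W iff S)) = True or False = True

The statement is true.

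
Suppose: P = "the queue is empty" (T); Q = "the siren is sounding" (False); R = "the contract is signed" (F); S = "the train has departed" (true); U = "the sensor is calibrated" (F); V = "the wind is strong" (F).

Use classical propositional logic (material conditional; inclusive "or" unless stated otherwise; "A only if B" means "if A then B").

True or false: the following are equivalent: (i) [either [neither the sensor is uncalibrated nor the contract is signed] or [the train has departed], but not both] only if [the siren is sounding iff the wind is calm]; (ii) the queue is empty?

This is (((~U nor R) xor S) -> (Q <-> ~V)) <-> P.

~U = ~F = T
~U nor R = T nor F = F
(~U nor R) xor S = F xor T = T
~V = ~F = T
Q <-> ~V = F <-> T = F
((~U nor R) xor S) -> (Q <-> ~V) = T -> F = F
(((~U nor R) xor S) -> (Q <-> ~V)) <-> P = F <-> T = F

False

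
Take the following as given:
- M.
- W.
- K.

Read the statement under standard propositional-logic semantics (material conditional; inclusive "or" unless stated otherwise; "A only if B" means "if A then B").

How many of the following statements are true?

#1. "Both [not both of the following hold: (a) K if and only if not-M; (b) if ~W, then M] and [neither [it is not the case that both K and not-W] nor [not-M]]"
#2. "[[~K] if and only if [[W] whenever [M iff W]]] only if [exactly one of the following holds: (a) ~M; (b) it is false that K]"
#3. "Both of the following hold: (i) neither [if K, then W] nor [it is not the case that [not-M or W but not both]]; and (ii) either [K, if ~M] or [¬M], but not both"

1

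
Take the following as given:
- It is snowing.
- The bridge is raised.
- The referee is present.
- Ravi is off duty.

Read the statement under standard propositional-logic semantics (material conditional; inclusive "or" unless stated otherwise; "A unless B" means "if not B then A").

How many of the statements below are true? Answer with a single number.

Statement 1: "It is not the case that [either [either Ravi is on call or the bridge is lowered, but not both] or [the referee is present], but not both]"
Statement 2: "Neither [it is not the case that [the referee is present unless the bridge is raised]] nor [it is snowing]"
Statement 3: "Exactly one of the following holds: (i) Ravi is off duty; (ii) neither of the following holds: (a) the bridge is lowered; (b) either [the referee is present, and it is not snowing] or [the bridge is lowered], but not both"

0

Let S = "Ravi is on call" (F), D = "the bridge is raised" (T), W = "the referee is present" (T), L = "it is snowing" (T).

Statement 1: Formalization: ¬((S ⊕ ¬D) ⊕ W)

¬D = ¬T = F
S ⊕ ¬D = F ⊕ F = F
(S ⊕ ¬D) ⊕ W = F ⊕ T = T
¬((S ⊕ ¬D) ⊕ W) = ¬T = F
So Statement 1 is false.

Statement 2: In symbols: ¬(W ∨ D) ↓ L

W ∨ D = T ∨ T = T
¬(W ∨ D) = ¬T = F
¬(W ∨ D) ↓ L = F ↓ T = F
Thus Statement 2 is false.

Statement 3: In symbols: ¬S ⊕ (¬D ↓ ((W ∧ ¬L) ⊕ ¬D))

¬S = ¬F = T
¬D = ¬T = F
¬L = ¬T = F
W ∧ ¬L = T ∧ F = F
¬D = ¬T = F
(W ∧ ¬L) ⊕ ¬D = F ⊕ F = F
¬D ↓ ((W ∧ ¬L) ⊕ ¬D) = F ↓ F = T
¬S ⊕ (¬D ↓ ((W ∧ ¬L) ⊕ ¬D)) = T ⊕ T = F
So Statement 3 is false.

0 of the 3 statements are true (none).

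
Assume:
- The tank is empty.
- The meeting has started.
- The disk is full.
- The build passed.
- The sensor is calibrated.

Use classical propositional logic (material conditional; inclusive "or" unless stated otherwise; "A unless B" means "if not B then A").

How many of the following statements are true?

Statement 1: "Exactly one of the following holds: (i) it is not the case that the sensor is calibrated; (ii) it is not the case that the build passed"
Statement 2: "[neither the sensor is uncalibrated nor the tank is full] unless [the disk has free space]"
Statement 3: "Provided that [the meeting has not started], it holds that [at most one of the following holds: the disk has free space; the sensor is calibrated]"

2

Let U = "the sensor is calibrated" (T), S = "the build passed" (T), P = "the tank is full" (F), R = "the disk is full" (T), Q = "the meeting has started" (T).

Statement 1: Formalization: ~U xor ~S

~U = ~T = F
~S = ~T = F
~U xor ~S = F xor F = F
So Statement 1 is false.

Statement 2: Parsed as (~U nor P) | ~R

~U = ~T = F
~U nor P = F nor F = T
~R = ~T = F
(~U nor P) | ~R = T | F = T
Hence Statement 2 is true.

Statement 3: Formalization: ~Q -> (~R nand U)

~Q = ~T = F
~R = ~T = F
~R nand U = F nand T = T
~Q -> (~R nand U) = F -> T = T
Thus Statement 3 is true.

Count: 2.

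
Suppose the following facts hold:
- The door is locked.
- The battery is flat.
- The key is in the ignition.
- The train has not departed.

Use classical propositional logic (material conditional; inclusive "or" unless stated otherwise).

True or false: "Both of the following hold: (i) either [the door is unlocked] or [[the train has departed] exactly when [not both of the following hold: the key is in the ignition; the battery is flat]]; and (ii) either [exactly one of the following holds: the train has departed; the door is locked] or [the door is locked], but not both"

Let Q = "the door is locked" (T), K = "the train has departed" (F), D = "the key is in the ignition" (T), H = "the battery is charged" (F).
Formalization: (~Q | (K <-> (D nand ~H))) & ((K xor Q) xor Q)

~Q = ~T = F
~H = ~F = T
D nand ~H = T nand T = F
K <-> (D nand ~H) = F <-> F = T
~Q | (K <-> (D nand ~H)) = F | T = T
K xor Q = F xor T = T
(K xor Q) xor Q = T xor T = F
(~Q | (K <-> (D nand ~H))) & ((K xor Q) xor Q) = T & F = F

false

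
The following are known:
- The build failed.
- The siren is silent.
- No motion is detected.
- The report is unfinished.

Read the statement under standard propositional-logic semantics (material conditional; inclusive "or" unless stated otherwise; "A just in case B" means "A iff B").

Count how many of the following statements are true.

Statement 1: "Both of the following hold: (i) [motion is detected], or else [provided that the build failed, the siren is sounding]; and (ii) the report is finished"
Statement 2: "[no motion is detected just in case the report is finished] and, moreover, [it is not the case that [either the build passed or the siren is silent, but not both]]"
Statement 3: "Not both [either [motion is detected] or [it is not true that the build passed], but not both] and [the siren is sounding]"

1

Let N = "motion is detected" (F), S = "the build passed" (F), R = "the siren is sounding" (F), W = "the report is finished" (F).

Statement 1: This is (N | (~S -> R)) & W.

~S = ~F = T
~S -> R = T -> F = F
N | (~S -> R) = F | F = F
(N | (~S -> R)) & W = F & F = F
Hence Statement 1 is false.

Statement 2: Formalization: (~N <-> W) & ~(S xor ~R)

~N = ~F = T
~N <-> W = T <-> F = F
~R = ~F = T
S xor ~R = F xor T = T
~(S xor ~R) = ~T = F
(~N <-> W) & ~(S xor ~R) = F & F = F
Hence Statement 2 is false.

Statement 3: Parsed as (N xor ~S) nand R

~S = ~F = T
N xor ~S = F xor T = T
(N xor ~S) nand R = T nand F = T
So Statement 3 is true.

1 of the 3 statements is true.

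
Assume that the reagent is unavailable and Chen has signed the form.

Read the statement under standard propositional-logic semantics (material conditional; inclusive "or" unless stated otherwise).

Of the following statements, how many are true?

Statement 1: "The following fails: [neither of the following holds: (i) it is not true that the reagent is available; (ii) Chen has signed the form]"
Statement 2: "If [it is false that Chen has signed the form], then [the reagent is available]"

Let P = "the reagent is available" (False), L = "Chen has signed the form" (True).

Statement 1: Parsed as not (not P nor L)

not P = not False = True
not P nor L = True nor True = False
not (not P nor L) = not False = True
Hence Statement 1 is true.

Statement 2: This is not L -> P.

not L = not True = False
not L -> P = False -> False = True
Hence Statement 2 is true.

2 of the 2 statements are true.

2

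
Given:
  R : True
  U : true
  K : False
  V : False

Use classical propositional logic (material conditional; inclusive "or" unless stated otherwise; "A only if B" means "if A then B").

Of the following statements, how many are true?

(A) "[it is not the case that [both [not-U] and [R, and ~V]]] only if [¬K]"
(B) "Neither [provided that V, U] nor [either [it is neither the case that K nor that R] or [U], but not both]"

(A): Formalization: ~(~U & (R & ~V)) -> ~K

~U = ~T = F
~V = ~F = T
R & ~V = T & T = T
~U & (R & ~V) = F & T = F
~(~U & (R & ~V)) = ~F = T
~K = ~F = T
~(~U & (R & ~V)) -> ~K = T -> T = T
Hence (A) is true.

(B): Parsed as (V -> U) nor ((K nor R) xor U)

V -> U = F -> T = T
K nor R = F nor T = F
(K nor R) xor U = F xor T = T
(V -> U) nor ((K nor R) xor U) = T nor T = F
Thus (B) is false.

1 of the 2 statements is true.

1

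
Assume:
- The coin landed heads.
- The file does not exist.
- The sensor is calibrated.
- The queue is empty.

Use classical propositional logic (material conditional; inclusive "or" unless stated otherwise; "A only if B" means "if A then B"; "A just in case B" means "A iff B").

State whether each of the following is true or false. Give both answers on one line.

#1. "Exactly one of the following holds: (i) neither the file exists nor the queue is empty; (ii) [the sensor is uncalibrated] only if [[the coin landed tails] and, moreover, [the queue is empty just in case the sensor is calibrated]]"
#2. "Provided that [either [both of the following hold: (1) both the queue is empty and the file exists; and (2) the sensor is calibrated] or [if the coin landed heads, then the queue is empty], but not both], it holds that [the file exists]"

Let M = "the file exists" (F), L = "the queue is empty" (T), D = "the sensor is calibrated" (T), Q = "the coin landed heads" (T).

#1: Formalization: (M ↓ L) ⊕ (¬D → (¬Q ∧ (L ↔ D)))

M ↓ L = F ↓ T = F
¬D = ¬T = F
¬Q = ¬T = F
L ↔ D = T ↔ T = T
¬Q ∧ (L ↔ D) = F ∧ T = F
¬D → (¬Q ∧ (L ↔ D)) = F → F = T
(M ↓ L) ⊕ (¬D → (¬Q ∧ (L ↔ D))) = F ⊕ T = T
So #1 is true.

#2: In symbols: (((L ∧ M) ∧ D) ⊕ (Q → L)) → M

L ∧ M = T ∧ F = F
(L ∧ M) ∧ D = F ∧ T = F
Q → L = T → T = T
((L ∧ M) ∧ D) ⊕ (Q → L) = F ⊕ T = T
(((L ∧ M) ∧ D) ⊕ (Q → L)) → M = T → F = F
Hence #2 is false.

#1 true / #2 false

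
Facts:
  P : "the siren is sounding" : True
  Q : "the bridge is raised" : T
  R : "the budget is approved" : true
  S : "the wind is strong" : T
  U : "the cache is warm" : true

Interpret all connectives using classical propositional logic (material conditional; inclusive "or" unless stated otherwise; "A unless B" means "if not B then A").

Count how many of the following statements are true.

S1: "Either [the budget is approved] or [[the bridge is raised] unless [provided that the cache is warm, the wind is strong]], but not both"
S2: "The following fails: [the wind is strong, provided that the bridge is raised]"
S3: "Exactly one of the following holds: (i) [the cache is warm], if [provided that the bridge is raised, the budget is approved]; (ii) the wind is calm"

S1: In symbols: R xor (Q | (U -> S))

U -> S = T -> T = T
Q | (U -> S) = T | T = T
R xor (Q | (U -> S)) = T xor T = F
Thus S1 is false.

S2: In symbols: ~(Q -> S)

Q -> S = T -> T = T
~(Q -> S) = ~T = F
Hence S2 is false.

S3: Parsed as ((Q -> R) -> U) xor ~S

Q -> R = T -> T = T
(Q -> R) -> U = T -> T = T
~S = ~T = F
((Q -> R) -> U) xor ~S = T xor F = T
Hence S3 is true.

Count: 1.

1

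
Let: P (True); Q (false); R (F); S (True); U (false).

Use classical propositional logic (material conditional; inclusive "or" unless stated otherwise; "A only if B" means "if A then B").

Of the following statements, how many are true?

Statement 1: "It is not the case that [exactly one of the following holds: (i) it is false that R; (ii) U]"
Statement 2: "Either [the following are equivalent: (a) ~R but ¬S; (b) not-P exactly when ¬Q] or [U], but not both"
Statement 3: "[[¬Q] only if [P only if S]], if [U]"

2

Statement 1: Formalization: ~(~R xor U)

~R = ~F = T
~R xor U = T xor F = T
~(~R xor U) = ~T = F
Hence Statement 1 is false.

Statement 2: This is ((~R & ~S) <-> (~P <-> ~Q)) xor U.

~R = ~F = T
~S = ~T = F
~R & ~S = T & F = F
~P = ~T = F
~Q = ~F = T
~P <-> ~Q = F <-> T = F
(~R & ~S) <-> (~P <-> ~Q) = F <-> F = T
((~R & ~S) <-> (~P <-> ~Q)) xor U = T xor F = T
Thus Statement 2 is true.

Statement 3: In symbols: U -> (~Q -> (P -> S))

~Q = ~F = T
P -> S = T -> T = T
~Q -> (P -> S) = T -> T = T
U -> (~Q -> (P -> S)) = F -> T = T
Thus Statement 3 is true.

2 of the 3 statements are true.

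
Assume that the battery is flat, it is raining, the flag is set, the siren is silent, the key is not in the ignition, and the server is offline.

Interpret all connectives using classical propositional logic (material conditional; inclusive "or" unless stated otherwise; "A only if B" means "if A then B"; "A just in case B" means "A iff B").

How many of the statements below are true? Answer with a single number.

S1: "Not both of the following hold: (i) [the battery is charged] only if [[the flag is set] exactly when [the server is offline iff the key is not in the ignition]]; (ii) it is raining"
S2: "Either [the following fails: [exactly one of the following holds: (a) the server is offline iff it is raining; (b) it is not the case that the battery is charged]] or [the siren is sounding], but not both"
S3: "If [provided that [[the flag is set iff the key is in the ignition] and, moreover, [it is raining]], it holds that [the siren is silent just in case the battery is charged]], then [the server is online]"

1

Let P = "the battery is charged" (F), R = "the flag is set" (T), V = "the server is online" (F), U = "the key is in the ignition" (F), Q = "it is raining" (T), S = "the siren is sounding" (F).

S1: Parsed as (P → (R ↔ (¬V ↔ ¬U))) ↑ Q

¬V = ¬F = T
¬U = ¬F = T
¬V ↔ ¬U = T ↔ T = T
R ↔ (¬V ↔ ¬U) = T ↔ T = T
P → (R ↔ (¬V ↔ ¬U)) = F → T = T
(P → (R ↔ (¬V ↔ ¬U))) ↑ Q = T ↑ T = F
Thus S1 is false.

S2: This is ¬((¬V ↔ Q) ⊕ ¬P) ⊕ S.

¬V = ¬F = T
¬V ↔ Q = T ↔ T = T
¬P = ¬F = T
(¬V ↔ Q) ⊕ ¬P = T ⊕ T = F
¬((¬V ↔ Q) ⊕ ¬P) = ¬F = T
¬((¬V ↔ Q) ⊕ ¬P) ⊕ S = T ⊕ F = T
So S2 is true.

S3: This is (((R ↔ U) ∧ Q) → (¬S ↔ P)) → V.

R ↔ U = T ↔ F = F
(R ↔ U) ∧ Q = F ∧ T = F
¬S = ¬F = T
¬S ↔ P = T ↔ F = F
((R ↔ U) ∧ Q) → (¬S ↔ P) = F → F = T
(((R ↔ U) ∧ Q) → (¬S ↔ P)) → V = T → F = F
Thus S3 is false.

True statements: 1 (S2).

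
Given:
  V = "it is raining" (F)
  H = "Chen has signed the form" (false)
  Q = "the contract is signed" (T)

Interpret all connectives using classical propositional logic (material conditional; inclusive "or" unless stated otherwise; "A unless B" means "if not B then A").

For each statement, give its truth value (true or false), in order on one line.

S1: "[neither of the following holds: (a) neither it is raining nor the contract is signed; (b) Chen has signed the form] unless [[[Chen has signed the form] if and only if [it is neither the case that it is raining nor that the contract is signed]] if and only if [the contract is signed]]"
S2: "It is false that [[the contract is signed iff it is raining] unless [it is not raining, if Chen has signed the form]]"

S1 True; S2 False

S1: This is ((V nor Q) nor H) | ((H <-> (V nor Q)) <-> Q).

V nor Q = F nor T = F
(V nor Q) nor H = F nor F = T
V nor Q = F nor T = F
H <-> (V nor Q) = F <-> F = T
(H <-> (V nor Q)) <-> Q = T <-> T = T
((V nor Q) nor H) | ((H <-> (V nor Q)) <-> Q) = T | T = T
Thus S1 is true.

S2: Formalization: ~((Q <-> V) | (H -> ~V))

Q <-> V = T <-> F = F
~V = ~F = T
H -> ~V = F -> T = T
(Q <-> V) | (H -> ~V) = F | T = T
~((Q <-> V) | (H -> ~V)) = ~T = F
So S2 is false.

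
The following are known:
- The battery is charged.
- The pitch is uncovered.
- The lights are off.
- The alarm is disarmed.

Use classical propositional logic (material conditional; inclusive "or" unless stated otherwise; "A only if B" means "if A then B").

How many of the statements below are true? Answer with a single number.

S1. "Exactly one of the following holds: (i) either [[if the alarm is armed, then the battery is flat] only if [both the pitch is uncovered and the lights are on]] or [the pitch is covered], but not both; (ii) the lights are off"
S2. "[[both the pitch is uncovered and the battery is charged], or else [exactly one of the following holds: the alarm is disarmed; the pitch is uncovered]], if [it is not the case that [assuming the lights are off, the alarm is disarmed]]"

2

Let S = "the alarm is armed" (F), P = "the battery is charged" (T), Q = "the pitch is covered" (F), R = "the lights are on" (F).

S1: Parsed as (((S -> ~P) -> (~Q & R)) xor Q) xor ~R

~P = ~T = F
S -> ~P = F -> F = T
~Q = ~F = T
~Q & R = T & F = F
(S -> ~P) -> (~Q & R) = T -> F = F
((S -> ~P) -> (~Q & R)) xor Q = F xor F = F
~R = ~F = T
(((S -> ~P) -> (~Q & R)) xor Q) xor ~R = F xor T = T
So S1 is true.

S2: This is ~(~R -> ~S) -> ((~Q & P) | (~S xor ~Q)).

~R = ~F = T
~S = ~F = T
~R -> ~S = T -> T = T
~(~R -> ~S) = ~T = F
~Q = ~F = T
~Q & P = T & T = T
~S = ~F = T
~Q = ~F = T
~S xor ~Q = T xor T = F
(~Q & P) | (~S xor ~Q) = T | F = T
~(~R -> ~S) -> ((~Q & P) | (~S xor ~Q)) = F -> T = T
Thus S2 is true.

True statements: 2 (S1, S2).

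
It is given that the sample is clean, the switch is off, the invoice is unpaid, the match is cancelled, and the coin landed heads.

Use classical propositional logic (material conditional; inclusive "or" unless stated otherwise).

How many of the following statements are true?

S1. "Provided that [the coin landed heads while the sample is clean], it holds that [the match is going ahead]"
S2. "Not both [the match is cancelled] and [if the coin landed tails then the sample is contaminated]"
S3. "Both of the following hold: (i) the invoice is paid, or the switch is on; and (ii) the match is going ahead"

0

Let L = "the coin landed heads" (True), Q = "the sample is contaminated" (False), S = "the match is cancelled" (True), P = "the invoice is paid" (False), V = "the switch is on" (False).

S1: Formalization: (L and not Q) -> not S

not Q = not False = True
L and not Q = True and True = True
not S = not True = False
(L and not Q) -> not S = True -> False = False
Hence S1 is false.

S2: This is S nand (not L -> Q).

not L = not True = False
not L -> Q = False -> False = True
S nand (not L -> Q) = True nand True = False
Hence S2 is false.

S3: In symbols: (P or V) and not S

P or V = False or False = False
not S = not True = False
(P or V) and not S = False and False = False
Thus S3 is false.

Count: 0.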